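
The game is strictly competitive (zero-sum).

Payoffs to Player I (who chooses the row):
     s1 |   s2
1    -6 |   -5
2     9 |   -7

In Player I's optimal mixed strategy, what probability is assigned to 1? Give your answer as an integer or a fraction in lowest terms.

Row minima are -6 and -7, so Player I's maximin is -6; column maxima are 9 and -5, so Player II's minimax is -5. These differ, so the equilibrium is in mixed strategies.
Let Player I play 1 with probability p. Player II is indifferent when −6p + 9(1−p) = −5p − 7(1−p), giving p = 16/17.

16/17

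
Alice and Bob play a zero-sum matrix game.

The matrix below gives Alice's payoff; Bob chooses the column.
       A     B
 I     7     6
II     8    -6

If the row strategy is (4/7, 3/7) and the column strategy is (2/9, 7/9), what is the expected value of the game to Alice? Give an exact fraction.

146/63

Against (2/9, 7/9), each row's expected payoff is I: 56/9; II: -26/9.
Taking the (4/7, 3/7)-weighted average: (4/7)·(56/9) + (3/7)·(-26/9) = 146/63.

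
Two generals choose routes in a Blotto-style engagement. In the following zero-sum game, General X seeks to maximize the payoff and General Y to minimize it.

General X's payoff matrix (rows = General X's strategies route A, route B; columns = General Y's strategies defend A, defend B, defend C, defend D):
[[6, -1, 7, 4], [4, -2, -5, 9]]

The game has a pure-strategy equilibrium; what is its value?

Row minima: -1, -5 → General X's maximin is -1.
Column maxima: 6, -1, 7, 9 → General Y's minimax is -1.
They coincide at (route A, defend B), so the value is -1.

-1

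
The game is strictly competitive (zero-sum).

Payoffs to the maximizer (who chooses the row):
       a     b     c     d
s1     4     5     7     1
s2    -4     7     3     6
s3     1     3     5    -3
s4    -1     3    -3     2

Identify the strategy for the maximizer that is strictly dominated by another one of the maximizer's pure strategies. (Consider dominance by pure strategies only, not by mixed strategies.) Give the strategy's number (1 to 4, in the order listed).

Compare s3 with s1: 4 > 1, 5 > 3, 7 > 5, 1 > -3.
So s1 strictly dominates s3 for the maximizer; s3 is strictly dominated.

3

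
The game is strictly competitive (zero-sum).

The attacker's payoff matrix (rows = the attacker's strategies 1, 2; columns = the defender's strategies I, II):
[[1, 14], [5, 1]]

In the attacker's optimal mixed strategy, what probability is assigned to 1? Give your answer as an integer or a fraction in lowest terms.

Row minima are 1 and 1, so the attacker's maximin is 1; column maxima are 5 and 14, so the defender's minimax is 5. These differ, so the equilibrium is in mixed strategies.
Let the attacker play 1 with probability p. The defender is indifferent when p + 5(1−p) = 14p + (1−p), giving p = 4/17.

4/17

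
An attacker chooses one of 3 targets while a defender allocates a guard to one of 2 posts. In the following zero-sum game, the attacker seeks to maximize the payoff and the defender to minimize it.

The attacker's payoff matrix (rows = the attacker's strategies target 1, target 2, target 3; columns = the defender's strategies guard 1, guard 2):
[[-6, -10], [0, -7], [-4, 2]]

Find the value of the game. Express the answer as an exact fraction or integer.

Row target 1 is strictly dominated by row target 2, so the attacker never plays it.
The remaining 2×2 game on (target 2, target 3) × (guard 1, guard 2) has no saddle point. Let the attacker play target 2 with probability p; indifference gives −4(1−p) = −7p + 2(1−p), so p = 6/13.
Similarly the defender's optimal q on guard 1 is 9/13, and the value is 0·(9/13) + (-7)·(4/13) = -28/13.

-28/13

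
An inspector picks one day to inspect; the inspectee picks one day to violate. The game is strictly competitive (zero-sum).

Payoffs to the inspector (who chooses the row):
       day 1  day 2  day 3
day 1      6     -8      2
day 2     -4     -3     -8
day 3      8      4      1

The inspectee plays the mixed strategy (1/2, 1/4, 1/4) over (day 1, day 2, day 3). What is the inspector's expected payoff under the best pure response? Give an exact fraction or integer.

21/4

day 1: (6)·(1/2) + (-8)·(1/4) + (2)·(1/4) = 3/2.
day 2: (-4)·(1/2) + (-3)·(1/4) + (-8)·(1/4) = -19/4.
day 3: (8)·(1/2) + (4)·(1/4) + (1)·(1/4) = 21/4.
The best pure response is day 3 with expected payoff 21/4.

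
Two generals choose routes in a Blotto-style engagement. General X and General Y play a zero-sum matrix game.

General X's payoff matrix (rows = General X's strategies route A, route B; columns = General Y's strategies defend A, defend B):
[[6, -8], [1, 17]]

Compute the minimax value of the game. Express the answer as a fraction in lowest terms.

Row minima are -8 and 1, so General X's maximin is 1; column maxima are 6 and 17, so General Y's minimax is 6. These differ, so the equilibrium is in mixed strategies.
Let General X play route A with probability p. General Y is indifferent when 6p + (1−p) = −8p + 17(1−p), giving p = 8/15.
Let General Y play defend A with probability q. General X is indifferent when 6q − 8(1−q) = q + 17(1−q), giving q = 5/6.
The value is 6·(5/6) + (-8)·(1/6) = 11/3.

11/3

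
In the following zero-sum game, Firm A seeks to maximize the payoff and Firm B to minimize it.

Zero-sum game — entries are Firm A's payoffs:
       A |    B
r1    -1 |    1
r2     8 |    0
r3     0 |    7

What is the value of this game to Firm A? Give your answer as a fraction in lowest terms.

Row r1 is strictly dominated by row r3, so Firm A never plays it.
The remaining 2×2 game on (r2, r3) × (A, B) has no saddle point. Let Firm A play r2 with probability p; indifference gives 8p = 7(1−p), so p = 7/15.
Similarly Firm B's optimal q on A is 7/15, and the value is 8·(7/15) + (0)·(8/15) = 56/15.

56/15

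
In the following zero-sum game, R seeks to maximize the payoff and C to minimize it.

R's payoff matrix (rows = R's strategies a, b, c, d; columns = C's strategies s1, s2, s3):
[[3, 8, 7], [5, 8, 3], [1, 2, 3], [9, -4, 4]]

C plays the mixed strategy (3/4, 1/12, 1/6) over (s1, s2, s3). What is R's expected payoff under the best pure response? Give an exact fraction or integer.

a: (3)·(3/4) + (8)·(1/12) + (7)·(1/6) = 49/12.
b: (5)·(3/4) + (8)·(1/12) + (3)·(1/6) = 59/12.
c: (1)·(3/4) + (2)·(1/12) + (3)·(1/6) = 17/12.
d: (9)·(3/4) + (-4)·(1/12) + (4)·(1/6) = 85/12.
The best pure response is d with expected payoff 85/12.

85/12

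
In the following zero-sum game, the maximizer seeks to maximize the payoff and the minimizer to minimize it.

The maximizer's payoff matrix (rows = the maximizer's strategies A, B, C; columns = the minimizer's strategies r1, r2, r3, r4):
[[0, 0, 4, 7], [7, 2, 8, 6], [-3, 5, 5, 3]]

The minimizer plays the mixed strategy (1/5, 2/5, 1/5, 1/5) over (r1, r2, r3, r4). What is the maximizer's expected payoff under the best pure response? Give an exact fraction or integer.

5

A: (0)·(1/5) + (0)·(2/5) + (4)·(1/5) + (7)·(1/5) = 11/5.
B: (7)·(1/5) + (2)·(2/5) + (8)·(1/5) + (6)·(1/5) = 5.
C: (-3)·(1/5) + (5)·(2/5) + (5)·(1/5) + (3)·(1/5) = 3.
The best pure response is B with expected payoff 5.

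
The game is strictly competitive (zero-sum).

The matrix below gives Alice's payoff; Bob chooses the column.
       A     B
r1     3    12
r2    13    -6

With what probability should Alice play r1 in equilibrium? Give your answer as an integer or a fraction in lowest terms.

19/28

Row minima are 3 and -6, so Alice's maximin is 3; column maxima are 13 and 12, so Bob's minimax is 12. These differ, so the equilibrium is in mixed strategies.
Let Alice play r1 with probability p. Bob is indifferent when 3p + 13(1−p) = 12p − 6(1−p), giving p = 19/28.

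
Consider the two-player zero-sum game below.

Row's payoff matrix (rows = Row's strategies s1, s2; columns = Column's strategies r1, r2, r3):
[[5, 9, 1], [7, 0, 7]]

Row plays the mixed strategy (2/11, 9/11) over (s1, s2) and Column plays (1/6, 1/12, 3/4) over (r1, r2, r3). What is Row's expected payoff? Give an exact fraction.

Against (1/6, 1/12, 3/4), each row's expected payoff is s1: 7/3; s2: 77/12.
Taking the (2/11, 9/11)-weighted average: (2/11)·(7/3) + (9/11)·(77/12) = 749/132.

749/132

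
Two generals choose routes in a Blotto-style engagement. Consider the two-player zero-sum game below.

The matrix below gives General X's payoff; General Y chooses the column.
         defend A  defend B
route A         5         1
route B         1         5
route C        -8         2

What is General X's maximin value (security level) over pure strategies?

The worst-case payoff for each row is route A: 1, route B: 1, route C: -8.
The best of these is 1.

1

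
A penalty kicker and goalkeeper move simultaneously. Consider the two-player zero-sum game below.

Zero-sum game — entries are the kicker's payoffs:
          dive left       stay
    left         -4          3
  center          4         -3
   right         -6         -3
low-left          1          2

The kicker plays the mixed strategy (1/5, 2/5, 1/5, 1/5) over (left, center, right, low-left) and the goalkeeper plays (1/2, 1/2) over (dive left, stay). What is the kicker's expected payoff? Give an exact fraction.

-1/2

Against (1/2, 1/2), each row's expected payoff is left: -1/2; center: 1/2; right: -9/2; low-left: 3/2.
Taking the (1/5, 2/5, 1/5, 1/5)-weighted average: (1/5)·(-1/2) + (2/5)·(1/2) + (1/5)·(-9/2) + (1/5)·(3/2) = -1/2.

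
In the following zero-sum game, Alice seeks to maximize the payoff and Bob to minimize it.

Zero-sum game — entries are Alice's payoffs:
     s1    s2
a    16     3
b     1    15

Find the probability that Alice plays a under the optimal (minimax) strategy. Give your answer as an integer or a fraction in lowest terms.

Row minima are 3 and 1, so Alice's maximin is 3; column maxima are 16 and 15, so Bob's minimax is 15. These differ, so the equilibrium is in mixed strategies.
Let Alice play a with probability p. Bob is indifferent when 16p + (1−p) = 3p + 15(1−p), giving p = 14/27.

14/27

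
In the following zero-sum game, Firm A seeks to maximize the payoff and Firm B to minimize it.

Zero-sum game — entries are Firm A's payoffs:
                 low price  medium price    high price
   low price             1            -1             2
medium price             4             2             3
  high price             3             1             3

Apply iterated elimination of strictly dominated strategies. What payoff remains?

Row low price is strictly dominated by row medium price (4>1, 2>-1, 3>2); eliminate low price.
Column low price is strictly dominated by medium price for Firm B (2<4, 1<3); eliminate low price.
Column high price is strictly dominated by medium price for Firm B (2<3, 1<3); eliminate high price.
Row high price is strictly dominated by row medium price (2>1); eliminate high price.
Only (medium price, medium price) remains, with payoff 2.

2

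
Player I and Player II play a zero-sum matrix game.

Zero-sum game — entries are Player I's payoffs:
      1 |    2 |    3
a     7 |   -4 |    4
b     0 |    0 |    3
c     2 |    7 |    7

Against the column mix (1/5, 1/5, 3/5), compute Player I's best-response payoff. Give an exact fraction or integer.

6

a: (7)·(1/5) + (-4)·(1/5) + (4)·(3/5) = 3.
b: (0)·(1/5) + (0)·(1/5) + (3)·(3/5) = 9/5.
c: (2)·(1/5) + (7)·(1/5) + (7)·(3/5) = 6.
The best pure response is c with expected payoff 6.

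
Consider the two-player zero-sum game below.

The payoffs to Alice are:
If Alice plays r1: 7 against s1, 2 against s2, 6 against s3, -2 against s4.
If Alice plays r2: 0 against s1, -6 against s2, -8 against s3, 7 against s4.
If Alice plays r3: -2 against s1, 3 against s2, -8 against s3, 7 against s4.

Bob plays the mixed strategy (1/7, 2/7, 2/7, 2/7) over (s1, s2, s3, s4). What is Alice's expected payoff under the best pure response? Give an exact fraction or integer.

r1: (7)·(1/7) + (2)·(2/7) + (6)·(2/7) + (-2)·(2/7) = 19/7.
r2: (0)·(1/7) + (-6)·(2/7) + (-8)·(2/7) + (7)·(2/7) = -2.
r3: (-2)·(1/7) + (3)·(2/7) + (-8)·(2/7) + (7)·(2/7) = 2/7.
The best pure response is r1 with expected payoff 19/7.

19/7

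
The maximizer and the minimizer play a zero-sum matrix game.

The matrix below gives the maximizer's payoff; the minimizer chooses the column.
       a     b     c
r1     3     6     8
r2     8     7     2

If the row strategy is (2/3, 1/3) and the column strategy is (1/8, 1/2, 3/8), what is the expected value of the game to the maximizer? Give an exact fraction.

6

Against (1/8, 1/2, 3/8), each row's expected payoff is r1: 51/8; r2: 21/4.
Taking the (2/3, 1/3)-weighted average: (2/3)·(51/8) + (1/3)·(21/4) = 6.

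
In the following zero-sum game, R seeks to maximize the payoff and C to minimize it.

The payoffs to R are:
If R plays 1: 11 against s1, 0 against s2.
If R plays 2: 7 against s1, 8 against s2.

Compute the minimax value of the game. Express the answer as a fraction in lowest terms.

Row minima are 0 and 7, so R's maximin is 7; column maxima are 11 and 8, so C's minimax is 8. These differ, so the equilibrium is in mixed strategies.
Let R play 1 with probability p. C is indifferent when 11p + 7(1−p) = 8(1−p), giving p = 1/12.
Let C play s1 with probability q. R is indifferent when 11q = 7q + 8(1−q), giving q = 2/3.
The value is 11·(2/3) + (0)·(1/3) = 22/3.

22/3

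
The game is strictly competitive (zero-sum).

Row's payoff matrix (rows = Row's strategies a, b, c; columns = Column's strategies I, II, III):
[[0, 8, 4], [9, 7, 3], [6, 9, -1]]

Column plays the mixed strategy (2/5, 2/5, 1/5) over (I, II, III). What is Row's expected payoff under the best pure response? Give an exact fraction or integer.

7

a: (0)·(2/5) + (8)·(2/5) + (4)·(1/5) = 4.
b: (9)·(2/5) + (7)·(2/5) + (3)·(1/5) = 7.
c: (6)·(2/5) + (9)·(2/5) + (-1)·(1/5) = 29/5.
The best pure response is b with expected payoff 7.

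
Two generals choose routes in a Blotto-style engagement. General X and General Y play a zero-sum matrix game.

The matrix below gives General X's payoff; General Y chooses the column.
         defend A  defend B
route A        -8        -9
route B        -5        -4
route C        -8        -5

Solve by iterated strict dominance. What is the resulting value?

-5

Row route C is strictly dominated by row route B (-5>-8, -4>-5); eliminate route C.
Row route A is strictly dominated by row route B (-5>-8, -4>-9); eliminate route A.
Column defend B is strictly dominated by defend A for General Y (-5<-4); eliminate defend B.
Only (route B, defend A) remains, with payoff -5.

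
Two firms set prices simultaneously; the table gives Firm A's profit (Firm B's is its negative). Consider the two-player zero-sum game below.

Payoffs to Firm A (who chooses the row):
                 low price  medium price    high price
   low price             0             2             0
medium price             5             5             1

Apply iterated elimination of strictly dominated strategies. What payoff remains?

Column medium price is strictly dominated by high price for Firm B (0<2, 1<5); eliminate medium price.
Row low price is strictly dominated by row medium price (5>0, 1>0); eliminate low price.
Column low price is strictly dominated by high price for Firm B (1<5); eliminate low price.
Only (medium price, high price) remains, with payoff 1.

1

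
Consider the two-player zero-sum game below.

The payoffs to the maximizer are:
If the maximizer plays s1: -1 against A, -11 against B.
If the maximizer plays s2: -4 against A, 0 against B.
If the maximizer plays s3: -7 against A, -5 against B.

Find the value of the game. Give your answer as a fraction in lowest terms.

-22/7

Row s3 is strictly dominated by row s2, so the maximizer never plays it.
The remaining 2×2 game on (s1, s2) × (A, B) has no saddle point. Let the maximizer play s1 with probability p; indifference gives −p − 4(1−p) = −11p, so p = 2/7.
Similarly the minimizer's optimal q on A is 11/14, and the value is -1·(11/14) + (-11)·(3/14) = -22/7.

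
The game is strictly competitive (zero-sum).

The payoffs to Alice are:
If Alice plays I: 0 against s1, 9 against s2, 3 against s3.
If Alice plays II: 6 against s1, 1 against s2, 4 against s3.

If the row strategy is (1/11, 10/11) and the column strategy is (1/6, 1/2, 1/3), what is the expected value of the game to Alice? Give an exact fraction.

Against (1/6, 1/2, 1/3), each row's expected payoff is I: 11/2; II: 17/6.
Taking the (1/11, 10/11)-weighted average: (1/11)·(11/2) + (10/11)·(17/6) = 203/66.

203/66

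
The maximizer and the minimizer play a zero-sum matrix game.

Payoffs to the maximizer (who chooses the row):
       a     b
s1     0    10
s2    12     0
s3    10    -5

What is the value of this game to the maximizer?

Row s3 is strictly dominated by row s2, so the maximizer never plays it.
The remaining 2×2 game on (s1, s2) × (a, b) has no saddle point. Let the maximizer play s1 with probability p; indifference gives 12(1−p) = 10p, so p = 6/11.
Similarly the minimizer's optimal q on a is 5/11, and the value is 0·(5/11) + (10)·(6/11) = 60/11.

60/11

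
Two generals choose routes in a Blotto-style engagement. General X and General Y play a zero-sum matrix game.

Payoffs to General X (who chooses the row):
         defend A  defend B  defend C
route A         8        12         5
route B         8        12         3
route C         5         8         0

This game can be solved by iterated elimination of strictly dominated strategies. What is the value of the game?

Row route C is strictly dominated by row route A (8>5, 12>8, 5>0); eliminate route C.
Column defend A is strictly dominated by defend C for General Y (5<8, 3<8); eliminate defend A.
Column defend B is strictly dominated by defend C for General Y (5<12, 3<12); eliminate defend B.
Row route B is strictly dominated by row route A (5>3); eliminate route B.
Only (route A, defend C) remains, with payoff 5.

5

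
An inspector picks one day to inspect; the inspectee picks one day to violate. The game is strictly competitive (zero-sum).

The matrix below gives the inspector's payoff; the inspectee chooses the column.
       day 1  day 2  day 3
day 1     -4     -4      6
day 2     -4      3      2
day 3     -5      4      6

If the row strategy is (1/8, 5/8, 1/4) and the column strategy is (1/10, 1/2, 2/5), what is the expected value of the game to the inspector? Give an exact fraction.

173/80

Against (1/10, 1/2, 2/5), each row's expected payoff is day 1: 0; day 2: 19/10; day 3: 39/10.
Taking the (1/8, 5/8, 1/4)-weighted average: (1/8)·(0) + (5/8)·(19/10) + (1/4)·(39/10) = 173/80.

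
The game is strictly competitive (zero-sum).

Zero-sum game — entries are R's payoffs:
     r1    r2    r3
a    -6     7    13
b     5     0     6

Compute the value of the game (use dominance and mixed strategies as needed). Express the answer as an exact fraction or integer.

35/18

Column r3 is strictly dominated by r2 for C (it gives R more in every row).
The remaining 2×2 game on (a, b) × (r1, r2) has no saddle point. Let R play a with probability p; indifference gives −6p + 5(1−p) = 7p, so p = 5/18.
Similarly C's optimal q on r1 is 7/18, and the value is -6·(7/18) + (7)·(11/18) = 35/18.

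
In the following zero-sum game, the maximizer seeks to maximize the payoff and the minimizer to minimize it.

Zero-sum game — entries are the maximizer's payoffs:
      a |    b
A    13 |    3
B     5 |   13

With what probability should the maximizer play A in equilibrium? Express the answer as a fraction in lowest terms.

Row minima are 3 and 5, so the maximizer's maximin is 5; column maxima are 13 and 13, so the minimizer's minimax is 13. These differ, so the equilibrium is in mixed strategies.
Let the maximizer play A with probability p. The minimizer is indifferent when 13p + 5(1−p) = 3p + 13(1−p), giving p = 4/9.

4/9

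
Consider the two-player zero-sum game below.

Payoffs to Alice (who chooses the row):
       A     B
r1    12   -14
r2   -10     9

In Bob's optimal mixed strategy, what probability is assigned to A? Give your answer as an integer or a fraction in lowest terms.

Row minima are -14 and -10, so Alice's maximin is -10; column maxima are 12 and 9, so Bob's minimax is 9. These differ, so the equilibrium is in mixed strategies.
Let Bob play A with probability q. Alice is indifferent when 12q − 14(1−q) = −10q + 9(1−q), giving q = 23/45.

23/45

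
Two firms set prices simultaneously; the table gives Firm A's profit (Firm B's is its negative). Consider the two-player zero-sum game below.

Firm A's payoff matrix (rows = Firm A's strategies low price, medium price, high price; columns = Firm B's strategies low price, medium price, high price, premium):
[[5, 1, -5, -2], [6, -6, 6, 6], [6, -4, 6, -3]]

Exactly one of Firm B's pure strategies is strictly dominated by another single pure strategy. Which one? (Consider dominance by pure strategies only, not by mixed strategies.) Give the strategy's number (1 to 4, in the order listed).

Firm B prefers columns that give Firm A less. Compare low price with medium price: 1 < 5, -6 < 6, -4 < 6.
So medium price strictly dominates low price for Firm B; low price is strictly dominated.

1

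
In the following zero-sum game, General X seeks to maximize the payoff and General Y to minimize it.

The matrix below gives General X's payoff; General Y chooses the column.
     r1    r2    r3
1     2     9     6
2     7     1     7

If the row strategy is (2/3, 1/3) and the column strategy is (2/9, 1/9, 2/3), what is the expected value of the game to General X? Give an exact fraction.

Against (2/9, 1/9, 2/3), each row's expected payoff is 1: 49/9; 2: 19/3.
Taking the (2/3, 1/3)-weighted average: (2/3)·(49/9) + (1/3)·(19/3) = 155/27.

155/27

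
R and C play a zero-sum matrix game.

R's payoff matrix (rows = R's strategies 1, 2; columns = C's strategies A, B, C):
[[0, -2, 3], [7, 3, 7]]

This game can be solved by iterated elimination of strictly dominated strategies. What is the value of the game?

3

Row 1 is strictly dominated by row 2 (7>0, 3>-2, 7>3); eliminate 1.
Column C is strictly dominated by B for C (3<7); eliminate C.
Column A is strictly dominated by B for C (3<7); eliminate A.
Only (2, B) remains, with payoff 3.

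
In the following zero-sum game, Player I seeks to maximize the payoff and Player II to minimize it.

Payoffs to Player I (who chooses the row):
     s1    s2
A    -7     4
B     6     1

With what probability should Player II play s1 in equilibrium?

Row minima are -7 and 1, so Player I's maximin is 1; column maxima are 6 and 4, so Player II's minimax is 4. These differ, so the equilibrium is in mixed strategies.
Let Player II play s1 with probability q. Player I is indifferent when −7q + 4(1−q) = 6q + (1−q), giving q = 3/16.

3/16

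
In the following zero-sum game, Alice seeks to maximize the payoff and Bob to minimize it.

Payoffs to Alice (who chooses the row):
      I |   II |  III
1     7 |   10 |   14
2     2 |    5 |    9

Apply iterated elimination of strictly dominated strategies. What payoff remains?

7

Column II is strictly dominated by I for Bob (7<10, 2<5); eliminate II.
Column III is strictly dominated by I for Bob (7<14, 2<9); eliminate III.
Row 2 is strictly dominated by row 1 (7>2); eliminate 2.
Only (1, I) remains, with payoff 7.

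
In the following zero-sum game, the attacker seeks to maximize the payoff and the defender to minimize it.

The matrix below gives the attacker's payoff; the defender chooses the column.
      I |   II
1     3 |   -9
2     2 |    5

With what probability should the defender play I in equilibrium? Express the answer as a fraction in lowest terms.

Row minima are -9 and 2, so the attacker's maximin is 2; column maxima are 3 and 5, so the defender's minimax is 3. These differ, so the equilibrium is in mixed strategies.
Let the defender play I with probability q. The attacker is indifferent when 3q − 9(1−q) = 2q + 5(1−q), giving q = 14/15.

14/15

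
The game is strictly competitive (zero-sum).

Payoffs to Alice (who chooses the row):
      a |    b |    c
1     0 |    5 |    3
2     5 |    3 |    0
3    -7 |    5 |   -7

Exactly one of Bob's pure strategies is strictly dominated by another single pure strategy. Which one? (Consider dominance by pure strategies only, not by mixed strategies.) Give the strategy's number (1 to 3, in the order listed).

Bob prefers columns that give Alice less. Compare b with c: 3 < 5, 0 < 3, -7 < 5.
So c strictly dominates b for Bob; b is strictly dominated.

2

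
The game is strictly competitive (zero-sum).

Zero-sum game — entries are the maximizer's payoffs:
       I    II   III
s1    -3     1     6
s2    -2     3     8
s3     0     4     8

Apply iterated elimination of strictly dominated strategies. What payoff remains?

Row s1 is strictly dominated by row s2 (-2>-3, 3>1, 8>6); eliminate s1.
Column III is strictly dominated by I for the minimizer (-2<8, 0<8); eliminate III.
Row s2 is strictly dominated by row s3 (0>-2, 4>3); eliminate s2.
Column II is strictly dominated by I for the minimizer (0<4); eliminate II.
Only (s3, I) remains, with payoff 0.

0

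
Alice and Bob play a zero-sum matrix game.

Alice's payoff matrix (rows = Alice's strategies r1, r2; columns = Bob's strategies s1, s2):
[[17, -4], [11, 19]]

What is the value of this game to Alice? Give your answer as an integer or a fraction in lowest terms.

Row minima are -4 and 11, so Alice's maximin is 11; column maxima are 17 and 19, so Bob's minimax is 17. These differ, so the equilibrium is in mixed strategies.
Let Alice play r1 with probability p. Bob is indifferent when 17p + 11(1−p) = −4p + 19(1−p), giving p = 8/29.
Let Bob play s1 with probability q. Alice is indifferent when 17q − 4(1−q) = 11q + 19(1−q), giving q = 23/29.
The value is 17·(23/29) + (-4)·(6/29) = 367/29.

367/29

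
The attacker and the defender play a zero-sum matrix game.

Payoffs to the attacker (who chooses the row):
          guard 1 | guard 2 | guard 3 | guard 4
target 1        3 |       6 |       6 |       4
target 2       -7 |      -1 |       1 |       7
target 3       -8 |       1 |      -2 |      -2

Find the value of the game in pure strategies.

3

Row minima: 3, -7, -8 → the attacker's maximin is 3.
Column maxima: 3, 6, 6, 7 → the defender's minimax is 3.
They coincide at (target 1, guard 1), so the value is 3.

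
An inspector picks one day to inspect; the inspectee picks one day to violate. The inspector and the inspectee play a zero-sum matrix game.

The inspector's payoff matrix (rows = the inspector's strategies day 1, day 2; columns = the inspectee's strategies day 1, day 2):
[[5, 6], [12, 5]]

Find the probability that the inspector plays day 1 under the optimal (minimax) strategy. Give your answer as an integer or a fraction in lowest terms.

Row minima are 5 and 5, so the inspector's maximin is 5; column maxima are 12 and 6, so the inspectee's minimax is 6. These differ, so the equilibrium is in mixed strategies.
Let the inspector play day 1 with probability p. The inspectee is indifferent when 5p + 12(1−p) = 6p + 5(1−p), giving p = 7/8.

7/8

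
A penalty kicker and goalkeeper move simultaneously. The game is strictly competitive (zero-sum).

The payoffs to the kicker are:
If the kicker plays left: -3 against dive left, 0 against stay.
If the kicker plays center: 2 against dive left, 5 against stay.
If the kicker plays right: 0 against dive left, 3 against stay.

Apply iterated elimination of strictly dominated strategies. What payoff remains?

Column stay is strictly dominated by dive left for the goalkeeper (-3<0, 2<5, 0<3); eliminate stay.
Row left is strictly dominated by row center (2>-3); eliminate left.
Row right is strictly dominated by row center (2>0); eliminate right.
Only (center, dive left) remains, with payoff 2.

2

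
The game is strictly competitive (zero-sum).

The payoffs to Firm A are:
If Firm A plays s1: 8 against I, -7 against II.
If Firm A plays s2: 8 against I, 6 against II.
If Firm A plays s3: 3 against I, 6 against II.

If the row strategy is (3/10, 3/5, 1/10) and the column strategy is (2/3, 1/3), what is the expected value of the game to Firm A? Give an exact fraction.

Against (2/3, 1/3), each row's expected payoff is s1: 3; s2: 22/3; s3: 4.
Taking the (3/10, 3/5, 1/10)-weighted average: (3/10)·(3) + (3/5)·(22/3) + (1/10)·(4) = 57/10.

57/10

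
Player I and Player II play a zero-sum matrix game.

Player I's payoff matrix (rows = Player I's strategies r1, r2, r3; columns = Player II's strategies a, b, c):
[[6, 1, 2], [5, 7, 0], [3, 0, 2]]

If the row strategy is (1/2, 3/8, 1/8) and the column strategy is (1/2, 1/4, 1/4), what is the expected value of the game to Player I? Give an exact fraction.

119/32

Against (1/2, 1/4, 1/4), each row's expected payoff is r1: 15/4; r2: 17/4; r3: 2.
Taking the (1/2, 3/8, 1/8)-weighted average: (1/2)·(15/4) + (3/8)·(17/4) + (1/8)·(2) = 119/32.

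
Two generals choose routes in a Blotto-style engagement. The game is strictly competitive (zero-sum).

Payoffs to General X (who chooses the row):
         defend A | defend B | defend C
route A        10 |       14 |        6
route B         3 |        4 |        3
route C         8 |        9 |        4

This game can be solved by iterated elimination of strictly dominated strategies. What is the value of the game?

6

Row route C is strictly dominated by row route A (10>8, 14>9, 6>4); eliminate route C.
Row route B is strictly dominated by row route A (10>3, 14>4, 6>3); eliminate route B.
Column defend B is strictly dominated by defend A for General Y (10<14); eliminate defend B.
Column defend A is strictly dominated by defend C for General Y (6<10); eliminate defend A.
Only (route A, defend C) remains, with payoff 6.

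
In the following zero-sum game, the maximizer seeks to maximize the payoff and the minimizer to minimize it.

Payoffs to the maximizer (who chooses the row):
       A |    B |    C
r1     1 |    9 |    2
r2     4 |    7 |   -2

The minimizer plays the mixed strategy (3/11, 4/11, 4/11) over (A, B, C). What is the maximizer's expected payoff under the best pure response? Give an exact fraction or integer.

47/11

r1: (1)·(3/11) + (9)·(4/11) + (2)·(4/11) = 47/11.
r2: (4)·(3/11) + (7)·(4/11) + (-2)·(4/11) = 32/11.
The best pure response is r1 with expected payoff 47/11.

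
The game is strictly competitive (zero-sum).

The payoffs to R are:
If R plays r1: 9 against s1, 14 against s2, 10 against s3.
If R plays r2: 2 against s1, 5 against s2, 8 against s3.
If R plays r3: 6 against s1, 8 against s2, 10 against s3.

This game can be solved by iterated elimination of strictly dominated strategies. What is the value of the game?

9

Row r2 is strictly dominated by row r1 (9>2, 14>5, 10>8); eliminate r2.
Column s3 is strictly dominated by s1 for C (9<10, 6<10); eliminate s3.
Row r3 is strictly dominated by row r1 (9>6, 14>8); eliminate r3.
Column s2 is strictly dominated by s1 for C (9<14); eliminate s2.
Only (r1, s1) remains, with payoff 9.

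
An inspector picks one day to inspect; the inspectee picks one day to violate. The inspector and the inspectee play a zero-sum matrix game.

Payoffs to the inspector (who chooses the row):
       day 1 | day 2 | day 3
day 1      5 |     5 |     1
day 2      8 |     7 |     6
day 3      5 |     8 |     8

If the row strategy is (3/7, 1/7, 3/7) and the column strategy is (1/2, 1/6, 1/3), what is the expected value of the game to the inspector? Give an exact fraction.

Against (1/2, 1/6, 1/3), each row's expected payoff is day 1: 11/3; day 2: 43/6; day 3: 13/2.
Taking the (3/7, 1/7, 3/7)-weighted average: (3/7)·(11/3) + (1/7)·(43/6) + (3/7)·(13/2) = 113/21.

113/21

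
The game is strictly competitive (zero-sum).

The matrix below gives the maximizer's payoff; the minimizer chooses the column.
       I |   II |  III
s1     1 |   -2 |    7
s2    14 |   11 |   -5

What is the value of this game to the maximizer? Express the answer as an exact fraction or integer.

67/25

Column I is strictly dominated by II for the minimizer (it gives the maximizer more in every row).
The remaining 2×2 game on (s1, s2) × (II, III) has no saddle point. Let the maximizer play s1 with probability p; indifference gives −2p + 11(1−p) = 7p − 5(1−p), so p = 16/25.
Similarly the minimizer's optimal q on II is 12/25, and the value is -2·(12/25) + (7)·(13/25) = 67/25.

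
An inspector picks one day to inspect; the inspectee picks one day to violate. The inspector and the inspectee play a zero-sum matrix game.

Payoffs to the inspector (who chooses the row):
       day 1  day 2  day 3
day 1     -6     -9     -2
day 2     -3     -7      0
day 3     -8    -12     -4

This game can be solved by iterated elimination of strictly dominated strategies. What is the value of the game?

-7

Row day 1 is strictly dominated by row day 2 (-3>-6, -7>-9, 0>-2); eliminate day 1.
Column day 3 is strictly dominated by day 1 for the inspectee (-3<0, -8<-4); eliminate day 3.
Column day 1 is strictly dominated by day 2 for the inspectee (-7<-3, -12<-8); eliminate day 1.
Row day 3 is strictly dominated by row day 2 (-7>-12); eliminate day 3.
Only (day 2, day 2) remains, with payoff -7.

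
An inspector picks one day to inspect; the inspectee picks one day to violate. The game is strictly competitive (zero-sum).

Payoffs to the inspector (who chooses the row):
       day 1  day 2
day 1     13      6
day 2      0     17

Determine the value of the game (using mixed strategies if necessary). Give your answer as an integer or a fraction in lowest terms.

221/24

Row minima are 6 and 0, so the inspector's maximin is 6; column maxima are 13 and 17, so the inspectee's minimax is 13. These differ, so the equilibrium is in mixed strategies.
Let the inspector play day 1 with probability p. The inspectee is indifferent when 13p = 6p + 17(1−p), giving p = 17/24.
Let the inspectee play day 1 with probability q. The inspector is indifferent when 13q + 6(1−q) = 17(1−q), giving q = 11/24.
The value is 13·(11/24) + (6)·(13/24) = 221/24.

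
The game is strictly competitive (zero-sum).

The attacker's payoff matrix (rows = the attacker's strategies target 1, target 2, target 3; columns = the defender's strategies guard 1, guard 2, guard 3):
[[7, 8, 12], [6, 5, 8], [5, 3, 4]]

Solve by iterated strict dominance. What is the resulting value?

Column guard 3 is strictly dominated by guard 2 for the defender (8<12, 5<8, 3<4); eliminate guard 3.
Row target 3 is strictly dominated by row target 1 (7>5, 8>3); eliminate target 3.
Row target 2 is strictly dominated by row target 1 (7>6, 8>5); eliminate target 2.
Column guard 2 is strictly dominated by guard 1 for the defender (7<8); eliminate guard 2.
Only (target 1, guard 1) remains, with payoff 7.

7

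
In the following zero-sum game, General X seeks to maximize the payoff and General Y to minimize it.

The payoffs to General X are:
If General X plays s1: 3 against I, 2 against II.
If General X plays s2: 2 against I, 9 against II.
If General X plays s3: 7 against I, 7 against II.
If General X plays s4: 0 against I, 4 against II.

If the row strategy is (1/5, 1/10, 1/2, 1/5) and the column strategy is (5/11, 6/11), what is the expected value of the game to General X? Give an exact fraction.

Against (5/11, 6/11), each row's expected payoff is s1: 27/11; s2: 64/11; s3: 7; s4: 24/11.
Taking the (1/5, 1/10, 1/2, 1/5)-weighted average: (1/5)·(27/11) + (1/10)·(64/11) + (1/2)·(7) + (1/5)·(24/11) = 551/110.

551/110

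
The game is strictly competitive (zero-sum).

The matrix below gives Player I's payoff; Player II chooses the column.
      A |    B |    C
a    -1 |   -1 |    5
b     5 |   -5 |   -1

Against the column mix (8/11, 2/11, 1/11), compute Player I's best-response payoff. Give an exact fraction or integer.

a: (-1)·(8/11) + (-1)·(2/11) + (5)·(1/11) = -5/11.
b: (5)·(8/11) + (-5)·(2/11) + (-1)·(1/11) = 29/11.
The best pure response is b with expected payoff 29/11.

29/11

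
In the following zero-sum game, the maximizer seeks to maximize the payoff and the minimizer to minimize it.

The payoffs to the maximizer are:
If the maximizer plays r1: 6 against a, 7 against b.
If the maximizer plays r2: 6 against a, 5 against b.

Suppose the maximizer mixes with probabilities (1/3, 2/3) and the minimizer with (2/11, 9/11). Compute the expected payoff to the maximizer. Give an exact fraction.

63/11

Against (2/11, 9/11), each row's expected payoff is r1: 75/11; r2: 57/11.
Taking the (1/3, 2/3)-weighted average: (1/3)·(75/11) + (2/3)·(57/11) = 63/11.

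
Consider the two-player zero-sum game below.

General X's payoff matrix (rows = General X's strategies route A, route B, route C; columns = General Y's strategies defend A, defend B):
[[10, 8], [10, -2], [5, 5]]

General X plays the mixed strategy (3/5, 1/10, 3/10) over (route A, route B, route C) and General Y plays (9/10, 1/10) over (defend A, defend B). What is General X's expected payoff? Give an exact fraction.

413/50

Against (9/10, 1/10), each row's expected payoff is route A: 49/5; route B: 44/5; route C: 5.
Taking the (3/5, 1/10, 3/10)-weighted average: (3/5)·(49/5) + (1/10)·(44/5) + (3/10)·(5) = 413/50.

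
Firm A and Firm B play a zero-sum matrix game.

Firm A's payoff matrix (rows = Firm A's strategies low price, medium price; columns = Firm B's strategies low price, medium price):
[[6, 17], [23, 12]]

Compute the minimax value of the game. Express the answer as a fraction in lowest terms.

29/2

Row minima are 6 and 12, so Firm A's maximin is 12; column maxima are 23 and 17, so Firm B's minimax is 17. These differ, so the equilibrium is in mixed strategies.
Let Firm A play low price with probability p. Firm B is indifferent when 6p + 23(1−p) = 17p + 12(1−p), giving p = 1/2.
Let Firm B play low price with probability q. Firm A is indifferent when 6q + 17(1−q) = 23q + 12(1−q), giving q = 5/22.
The value is 6·(5/22) + (17)·(17/22) = 29/2.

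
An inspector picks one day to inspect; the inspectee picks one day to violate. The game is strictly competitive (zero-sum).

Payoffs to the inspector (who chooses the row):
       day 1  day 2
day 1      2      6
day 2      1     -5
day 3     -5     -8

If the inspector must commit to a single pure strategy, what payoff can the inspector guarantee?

The worst-case payoff for each row is day 1: 2, day 2: -5, day 3: -8.
The best of these is 2.

2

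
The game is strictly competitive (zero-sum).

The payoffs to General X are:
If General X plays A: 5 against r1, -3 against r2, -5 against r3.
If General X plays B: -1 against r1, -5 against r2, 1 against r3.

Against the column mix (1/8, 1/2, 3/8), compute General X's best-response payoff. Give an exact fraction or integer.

A: (5)·(1/8) + (-3)·(1/2) + (-5)·(3/8) = -11/4.
B: (-1)·(1/8) + (-5)·(1/2) + (1)·(3/8) = -9/4.
The best pure response is B with expected payoff -9/4.

-9/4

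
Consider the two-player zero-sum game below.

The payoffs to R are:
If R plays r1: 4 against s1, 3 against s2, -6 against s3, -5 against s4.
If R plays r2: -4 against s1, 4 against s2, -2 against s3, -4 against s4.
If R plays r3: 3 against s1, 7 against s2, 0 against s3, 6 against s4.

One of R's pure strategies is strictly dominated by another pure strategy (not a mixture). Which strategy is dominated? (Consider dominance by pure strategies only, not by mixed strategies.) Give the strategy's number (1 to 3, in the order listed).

Compare r2 with r3: 3 > -4, 7 > 4, 0 > -2, 6 > -4.
So r3 strictly dominates r2 for R; r2 is strictly dominated.

2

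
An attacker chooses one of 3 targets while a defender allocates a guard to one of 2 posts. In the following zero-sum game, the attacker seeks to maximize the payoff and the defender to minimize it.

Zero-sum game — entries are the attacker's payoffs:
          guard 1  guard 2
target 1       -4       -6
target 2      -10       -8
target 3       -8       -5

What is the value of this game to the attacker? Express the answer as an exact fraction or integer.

-28/5

Row target 2 is strictly dominated by row target 1, so the attacker never plays it.
The remaining 2×2 game on (target 1, target 3) × (guard 1, guard 2) has no saddle point. Let the attacker play target 1 with probability p; indifference gives −4p − 8(1−p) = −6p − 5(1−p), so p = 3/5.
Similarly the defender's optimal q on guard 1 is 1/5, and the value is -4·(1/5) + (-6)·(4/5) = -28/5.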